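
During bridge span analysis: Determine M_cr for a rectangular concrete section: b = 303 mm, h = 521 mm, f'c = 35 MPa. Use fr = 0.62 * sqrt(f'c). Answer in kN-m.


fr = 0.62 * sqrt(35) = 0.62 * 5.9161 = 3.668 MPa
I = 303 * 521^3 / 12 = 3570874215.25 mm^4
y_t = 260.5 mm
M_cr = fr * I / y_t = 3.668 * 3570874215.25 / 260.5 N-mm
= 50.2797 kN-m

50.2797 kN-m


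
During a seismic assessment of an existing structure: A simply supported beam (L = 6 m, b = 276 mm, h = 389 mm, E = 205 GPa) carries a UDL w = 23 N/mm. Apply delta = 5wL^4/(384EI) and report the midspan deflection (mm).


I = 276 * 389^3 / 12 = 1353868987.0 mm^4
L = 6000.0 mm, w = 23 N/mm, E = 205000.0 MPa
delta = 5 * w * L^4 / (384 * E * I)
= 5 * 23 * 6000.0^4 / (384 * 205000.0 * 1353868987.0)
= 1.3984 mm

1.3984 mm


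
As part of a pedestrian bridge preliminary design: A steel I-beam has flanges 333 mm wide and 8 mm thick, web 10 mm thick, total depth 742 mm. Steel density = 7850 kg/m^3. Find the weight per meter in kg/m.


A_flanges = 2 * 333 * 8 = 5328 mm^2
A_web = (742 - 2 * 8) * 10 = 7260 mm^2
A_total = 5328 + 7260 = 12588 mm^2 = 0.012588 m^2
Weight = rho * A = 7850 * 0.012588 = 98.8158 kg/m

98.8158 kg/m


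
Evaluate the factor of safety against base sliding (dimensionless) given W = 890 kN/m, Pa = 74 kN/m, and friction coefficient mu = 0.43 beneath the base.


Resisting force = mu * W = 0.43 * 890 = 382.7 kN/m
FOS = Resisting / Driving = 382.7 / 74
= 5.1716 (dimensionless)

5.1716 (dimensionless)


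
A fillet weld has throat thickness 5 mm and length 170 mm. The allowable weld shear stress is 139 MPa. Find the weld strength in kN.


Strength = throat * length * allowable stress
= 5 * 170 * 139 N
= 118150 N
= 118.15 kN

118.15 kN


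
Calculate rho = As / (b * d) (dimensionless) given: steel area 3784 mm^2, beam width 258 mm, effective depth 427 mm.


rho = As / (b * d)
= 3784 / (258 * 427)
= 3784 / 110166
= 0.034348 (dimensionless)

0.034348 (dimensionless)


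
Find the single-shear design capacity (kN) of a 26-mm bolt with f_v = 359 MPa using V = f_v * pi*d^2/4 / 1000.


A = pi * d^2 / 4 = pi * 26^2 / 4 = 530.9292 mm^2
V = f_v * A / 1000 = 359 * 530.9292 / 1000
= 190.6036 kN

190.6036 kN


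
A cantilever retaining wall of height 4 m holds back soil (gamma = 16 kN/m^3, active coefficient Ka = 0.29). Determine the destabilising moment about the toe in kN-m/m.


Pa = 0.5 * Ka * gamma * H^2
= 0.5 * 0.29 * 16 * 4^2
= 37.12 kN/m
Arm = H / 3 = 4 / 3 = 1.3333 m
Mo = Pa * arm = Pa * H / 3 = 37.12 * 4 / 3 = 49.4933 kN-m/m

49.4933 kN-m/m


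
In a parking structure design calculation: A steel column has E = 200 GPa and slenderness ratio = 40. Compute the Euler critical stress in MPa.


sigma_cr = pi^2 * E / lambda^2
= 9.8696 * 200000.0 / 40^2
= 9.8696 * 200000.0 / 1600
= 1233.7006 MPa

1233.7006 MPa


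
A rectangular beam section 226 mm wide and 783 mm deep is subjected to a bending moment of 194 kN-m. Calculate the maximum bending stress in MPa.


I = b * h^3 / 12 = 226 * 783^3 / 12 = 9040916938.5 mm^4
y = h / 2 = 783 / 2 = 391.5 mm
M = 194 kN-m = 194000000.0 N-mm
sigma = M * y / I = 194000000.0 * 391.5 / 9040916938.5
= 8.4 MPa

8.4 MPa


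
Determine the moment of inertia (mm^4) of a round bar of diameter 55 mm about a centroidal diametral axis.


r = d / 2 = 55 / 2 = 27.5 mm
I = pi * r^4 / 4 = pi * 27.5^4 / 4
= 449180.25 mm^4

449180.25 mm^4


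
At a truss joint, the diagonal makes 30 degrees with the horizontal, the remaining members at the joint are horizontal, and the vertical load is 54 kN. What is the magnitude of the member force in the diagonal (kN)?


At the joint, only the diagonal has a vertical component, so vertical equilibrium gives:
F * sin(30) = 54
F = 54 / sin(30)
= 54 / 0.5
= 108.0 kN

108.0 kN


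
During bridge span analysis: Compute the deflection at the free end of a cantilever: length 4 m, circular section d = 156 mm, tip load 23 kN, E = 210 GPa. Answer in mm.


I = pi * d^4 / 64 = pi * 156^4 / 64 = 29071557.0 mm^4
L = 4000.0 mm, P = 23000.0 N, E = 210000.0 MPa
delta = P * L^3 / (3 * E * I)
= 23000.0 * 4000.0^3 / (3 * 210000.0 * 29071557.0)
= 80.3709 mm

80.3709 mm


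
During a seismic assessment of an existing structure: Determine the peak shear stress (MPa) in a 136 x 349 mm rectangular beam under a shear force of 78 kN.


A = b * h = 136 * 349 = 47464 mm^2
V = 78 kN = 78000.0 N
tau_max = 1.5 * V / A = 1.5 * 78000.0 / 47464
= 2.465 MPa

2.465 MPa


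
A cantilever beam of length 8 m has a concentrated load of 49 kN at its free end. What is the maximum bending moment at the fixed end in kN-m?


For a cantilever with a point load at the free end:
M_max = P * L = 49 * 8 = 392 kN-m

392 kN-m


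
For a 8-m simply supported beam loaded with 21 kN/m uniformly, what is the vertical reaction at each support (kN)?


Total load = w * L = 21 * 8 = 168 kN
By symmetry, each reaction R = total / 2 = 168 / 2 = 84.0 kN

84.0 kN


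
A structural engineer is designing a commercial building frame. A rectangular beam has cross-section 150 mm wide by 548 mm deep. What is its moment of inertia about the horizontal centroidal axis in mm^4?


I = b * h^3 / 12
= 150 * 548^3 / 12
= 150 * 164566592 / 12
= 2057082400.0 mm^4

2057082400.0 mm^4


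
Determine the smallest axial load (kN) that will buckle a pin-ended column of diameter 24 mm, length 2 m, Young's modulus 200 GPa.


I = pi * d^4 / 64 = 16286.02 mm^4
L = 2000.0 mm
P_cr = pi^2 * E * I / L^2
= 9.8696 * 200000.0 * 16286.02 / 2000.0^2
= 8036.83 N = 8.0368 kN

8.0368 kN


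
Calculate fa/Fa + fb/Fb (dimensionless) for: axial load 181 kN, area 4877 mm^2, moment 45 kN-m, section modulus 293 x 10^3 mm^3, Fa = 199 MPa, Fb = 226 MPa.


f_a = P / A = 181000.0 / 4877 = 37.113 MPa
f_b = M / S = 45000000.0 / 293000.0 = 153.5836 MPa
Ratio = f_a / Fa + f_b / Fb
= 37.113 / 199 + 153.5836 / 226
= 0.8661 (dimensionless)

0.8661 (dimensionless)


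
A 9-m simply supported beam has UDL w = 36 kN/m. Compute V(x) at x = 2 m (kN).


R_A = w * L / 2 = 36 * 9 / 2 = 162.0 kN
V(x) = R_A - w * x = 162.0 - 36 * 2
= 90.0 kN

90.0 kN


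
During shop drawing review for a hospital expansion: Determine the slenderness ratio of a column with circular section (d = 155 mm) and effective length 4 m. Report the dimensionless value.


Radius of gyration r = d / 4 = 155 / 4 = 38.75 mm
L_eff = 4000.0 mm
Slenderness ratio = L / r = 4000.0 / 38.75 = 103.23 (dimensionless)

103.23 (dimensionless)


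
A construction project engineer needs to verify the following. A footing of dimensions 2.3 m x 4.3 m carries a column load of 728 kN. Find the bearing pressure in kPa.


A = 2.3 * 4.3 = 9.89 m^2
q = P / A = 728 / 9.89
= 73.6097 kPa

73.6097 kPa


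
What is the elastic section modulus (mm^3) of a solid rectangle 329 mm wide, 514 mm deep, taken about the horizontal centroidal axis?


S = b * h^2 / 6
= 329 * 514^2 / 6
= 329 * 264196 / 6
= 14486747.33 mm^3

14486747.33 mm^3


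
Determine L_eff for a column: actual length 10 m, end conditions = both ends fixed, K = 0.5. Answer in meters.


L_eff = K * L
= 0.5 * 10
= 5.0 m

5.0 m


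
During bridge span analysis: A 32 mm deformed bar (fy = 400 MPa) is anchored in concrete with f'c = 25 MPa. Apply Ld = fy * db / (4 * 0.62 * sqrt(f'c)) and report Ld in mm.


Ld = (fy * db) / (4 * 0.62 * sqrt(f'c))
= (400 * 32) / (4 * 0.62 * sqrt(25))
= 12800 / 12.4
= 1032.26 mm

1032.26 mm


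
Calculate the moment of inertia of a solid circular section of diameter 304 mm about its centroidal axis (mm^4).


r = d / 2 = 304 / 2 = 152.0 mm
I = pi * r^4 / 4 = pi * 152.0^4 / 4
= 419241468.12 mm^4

419241468.12 mm^4


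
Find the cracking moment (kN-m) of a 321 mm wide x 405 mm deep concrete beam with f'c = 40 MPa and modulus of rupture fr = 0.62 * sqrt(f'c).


fr = 0.62 * sqrt(40) = 0.62 * 6.3246 = 3.9212 MPa
I = 321 * 405^3 / 12 = 1777005843.75 mm^4
y_t = 202.5 mm
M_cr = fr * I / y_t = 3.9212 * 1777005843.75 / 202.5 N-mm
= 34.4101 kN-m

34.4101 kN-m


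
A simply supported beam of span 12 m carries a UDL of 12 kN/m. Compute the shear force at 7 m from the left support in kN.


R_A = w * L / 2 = 12 * 12 / 2 = 72.0 kN
V(x) = R_A - w * x = 72.0 - 12 * 7
= -12.0 kN

-12.0 kN


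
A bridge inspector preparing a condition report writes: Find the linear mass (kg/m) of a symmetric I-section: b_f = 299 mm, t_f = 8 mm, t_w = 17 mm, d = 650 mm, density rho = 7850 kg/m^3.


A_flanges = 2 * 299 * 8 = 4784 mm^2
A_web = (650 - 2 * 8) * 17 = 10778 mm^2
A_total = 4784 + 10778 = 15562 mm^2 = 0.015562 m^2
Weight = rho * A = 7850 * 0.015562 = 122.1617 kg/m

122.1617 kg/m


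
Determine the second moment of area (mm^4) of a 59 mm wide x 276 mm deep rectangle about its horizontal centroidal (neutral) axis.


I = b * h^3 / 12
= 59 * 276^3 / 12
= 59 * 21024576 / 12
= 103370832.0 mm^4

103370832.0 mm^4


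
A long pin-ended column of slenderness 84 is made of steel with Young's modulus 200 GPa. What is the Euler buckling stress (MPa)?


sigma_cr = pi^2 * E / lambda^2
= 9.8696 * 200000.0 / 84^2
= 9.8696 * 200000.0 / 7056
= 279.7507 MPa

279.7507 MPa


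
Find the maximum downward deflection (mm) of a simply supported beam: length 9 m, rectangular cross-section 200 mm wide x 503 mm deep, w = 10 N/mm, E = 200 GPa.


I = 200 * 503^3 / 12 = 2121058783.33 mm^4
L = 9000.0 mm, w = 10 N/mm, E = 200000.0 MPa
delta = 5 * w * L^4 / (384 * E * I)
= 5 * 10 * 9000.0^4 / (384 * 200000.0 * 2121058783.33)
= 2.0138 mm

2.0138 mm


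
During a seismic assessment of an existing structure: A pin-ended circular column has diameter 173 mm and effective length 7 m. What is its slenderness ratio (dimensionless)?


Radius of gyration r = d / 4 = 173 / 4 = 43.25 mm
L_eff = 7000.0 mm
Slenderness ratio = L / r = 7000.0 / 43.25 = 161.85 (dimensionless)

161.85 (dimensionless)


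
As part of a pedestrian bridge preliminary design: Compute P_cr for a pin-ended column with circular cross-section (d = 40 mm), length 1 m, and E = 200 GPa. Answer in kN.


I = pi * d^4 / 64 = 125663.71 mm^4
L = 1000.0 mm
P_cr = pi^2 * E * I / L^2
= 9.8696 * 200000.0 * 125663.71 / 1000.0^2
= 248050.21 N = 248.0502 kN

248.0502 kN


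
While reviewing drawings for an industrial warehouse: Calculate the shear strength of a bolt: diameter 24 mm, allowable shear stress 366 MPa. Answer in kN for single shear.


A = pi * d^2 / 4 = pi * 24^2 / 4 = 452.3893 mm^2
V = f_v * A / 1000 = 366 * 452.3893 / 1000
= 165.5745 kN

165.5745 kN


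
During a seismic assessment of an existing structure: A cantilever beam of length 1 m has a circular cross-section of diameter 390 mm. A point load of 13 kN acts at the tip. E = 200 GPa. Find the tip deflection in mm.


I = pi * d^4 / 64 = pi * 390^4 / 64 = 1135607695.33 mm^4
L = 1000.0 mm, P = 13000.0 N, E = 200000.0 MPa
delta = P * L^3 / (3 * E * I)
= 13000.0 * 1000.0^3 / (3 * 200000.0 * 1135607695.33)
= 0.0191 mm

0.0191 mm


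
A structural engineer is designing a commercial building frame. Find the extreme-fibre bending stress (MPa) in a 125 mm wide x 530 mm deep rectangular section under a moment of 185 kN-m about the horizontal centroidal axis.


I = b * h^3 / 12 = 125 * 530^3 / 12 = 1550802083.33 mm^4
y = h / 2 = 530 / 2 = 265.0 mm
M = 185 kN-m = 185000000.0 N-mm
sigma = M * y / I = 185000000.0 * 265.0 / 1550802083.33
= 31.61 MPa

31.61 MPa


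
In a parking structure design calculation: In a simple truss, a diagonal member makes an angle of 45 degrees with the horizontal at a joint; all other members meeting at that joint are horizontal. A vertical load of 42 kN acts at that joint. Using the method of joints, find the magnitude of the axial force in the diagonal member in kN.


At the joint, only the diagonal has a vertical component, so vertical equilibrium gives:
F * sin(45) = 42
F = 42 / sin(45)
= 42 / 0.707107
= 59.4 kN

59.4 kN


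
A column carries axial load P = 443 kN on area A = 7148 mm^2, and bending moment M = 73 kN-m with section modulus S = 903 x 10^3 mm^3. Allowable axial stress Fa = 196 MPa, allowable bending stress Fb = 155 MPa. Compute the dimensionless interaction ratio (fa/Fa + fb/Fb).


f_a = P / A = 443000.0 / 7148 = 61.9754 MPa
f_b = M / S = 73000000.0 / 903000.0 = 80.8416 MPa
Ratio = f_a / Fa + f_b / Fb
= 61.9754 / 196 + 80.8416 / 155
= 0.8378 (dimensionless)

0.8378 (dimensionless)


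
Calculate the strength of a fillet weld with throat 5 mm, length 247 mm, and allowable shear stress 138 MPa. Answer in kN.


Strength = throat * length * allowable stress
= 5 * 247 * 138 N
= 170430 N
= 170.43 kN

170.43 kN


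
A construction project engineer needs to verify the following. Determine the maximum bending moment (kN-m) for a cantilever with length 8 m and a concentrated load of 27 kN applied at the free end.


For a cantilever with a point load at the free end:
M_max = P * L = 27 * 8 = 216 kN-m

216 kN-m


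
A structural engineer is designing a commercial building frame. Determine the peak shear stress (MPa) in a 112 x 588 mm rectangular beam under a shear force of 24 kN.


A = b * h = 112 * 588 = 65856 mm^2
V = 24 kN = 24000.0 N
tau_max = 1.5 * V / A = 1.5 * 24000.0 / 65856
= 0.5466 MPa

0.5466 MPa


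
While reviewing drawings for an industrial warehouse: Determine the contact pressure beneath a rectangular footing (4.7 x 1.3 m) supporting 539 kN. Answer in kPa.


A = 4.7 * 1.3 = 6.11 m^2
q = P / A = 539 / 6.11
= 88.216 kPa

88.216 kPa


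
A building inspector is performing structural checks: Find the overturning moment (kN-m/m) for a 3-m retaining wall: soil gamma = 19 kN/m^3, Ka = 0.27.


Pa = 0.5 * Ka * gamma * H^2
= 0.5 * 0.27 * 19 * 3^2
= 23.085 kN/m
Arm = H / 3 = 3 / 3 = 1.0 m
Mo = Pa * arm = Pa * H / 3 = 23.085 * 3 / 3 = 23.085 kN-m/m

23.085 kN-m/m


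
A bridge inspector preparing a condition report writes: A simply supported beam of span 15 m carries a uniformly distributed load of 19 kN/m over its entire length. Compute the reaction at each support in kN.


Total load = w * L = 19 * 15 = 285 kN
By symmetry, each reaction R = total / 2 = 285 / 2 = 142.5 kN

142.5 kN


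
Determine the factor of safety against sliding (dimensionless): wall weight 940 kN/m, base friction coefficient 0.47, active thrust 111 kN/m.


Resisting force = mu * W = 0.47 * 940 = 441.8 kN/m
FOS = Resisting / Driving = 441.8 / 111
= 3.9802 (dimensionless)

3.9802 (dimensionless)


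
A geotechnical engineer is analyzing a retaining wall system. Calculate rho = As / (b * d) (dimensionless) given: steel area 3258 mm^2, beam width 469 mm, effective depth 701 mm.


rho = As / (b * d)
= 3258 / (469 * 701)
= 3258 / 328769
= 0.00991 (dimensionless)

0.00991 (dimensionless)


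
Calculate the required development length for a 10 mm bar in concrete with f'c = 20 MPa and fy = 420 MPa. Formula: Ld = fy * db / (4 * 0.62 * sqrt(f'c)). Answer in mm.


Ld = (fy * db) / (4 * 0.62 * sqrt(f'c))
= (420 * 10) / (4 * 0.62 * sqrt(20))
= 4200 / 11.0909
= 378.69 mm

378.69 mm


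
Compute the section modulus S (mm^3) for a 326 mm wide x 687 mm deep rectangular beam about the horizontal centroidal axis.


S = b * h^2 / 6
= 326 * 687^2 / 6
= 326 * 471969 / 6
= 25643649.0 mm^3

25643649.0 mm^3


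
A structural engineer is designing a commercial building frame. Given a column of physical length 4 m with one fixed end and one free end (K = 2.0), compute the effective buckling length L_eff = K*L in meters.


L_eff = K * L
= 2.0 * 4
= 8.0 m

8.0 m


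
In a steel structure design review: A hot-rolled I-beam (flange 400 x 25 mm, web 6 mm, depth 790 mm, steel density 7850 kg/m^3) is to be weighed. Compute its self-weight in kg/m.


A_flanges = 2 * 400 * 25 = 20000 mm^2
A_web = (790 - 2 * 25) * 6 = 4440 mm^2
A_total = 20000 + 4440 = 24440 mm^2 = 0.024440 m^2
Weight = rho * A = 7850 * 0.024440 = 191.854 kg/m

191.854 kg/m


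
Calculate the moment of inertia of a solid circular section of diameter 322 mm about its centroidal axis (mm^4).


r = d / 2 = 322 / 2 = 161.0 mm
I = pi * r^4 / 4 = pi * 161.0^4 / 4
= 527707644.47 mm^4

527707644.47 mm^4


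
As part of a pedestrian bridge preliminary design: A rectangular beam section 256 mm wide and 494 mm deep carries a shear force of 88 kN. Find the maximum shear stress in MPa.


A = b * h = 256 * 494 = 126464 mm^2
V = 88 kN = 88000.0 N
tau_max = 1.5 * V / A = 1.5 * 88000.0 / 126464
= 1.0438 MPa

1.0438 MPa


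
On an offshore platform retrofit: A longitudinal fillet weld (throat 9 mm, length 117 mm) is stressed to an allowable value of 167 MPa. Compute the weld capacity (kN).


Strength = throat * length * allowable stress
= 9 * 117 * 167 N
= 175851 N
= 175.85 kN

175.85 kN


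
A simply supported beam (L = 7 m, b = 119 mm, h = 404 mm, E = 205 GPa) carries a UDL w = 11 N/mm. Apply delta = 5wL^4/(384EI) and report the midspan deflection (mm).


I = 119 * 404^3 / 12 = 653897701.33 mm^4
L = 7000.0 mm, w = 11 N/mm, E = 205000.0 MPa
delta = 5 * w * L^4 / (384 * E * I)
= 5 * 11 * 7000.0^4 / (384 * 205000.0 * 653897701.33)
= 2.5654 mm

2.5654 mm


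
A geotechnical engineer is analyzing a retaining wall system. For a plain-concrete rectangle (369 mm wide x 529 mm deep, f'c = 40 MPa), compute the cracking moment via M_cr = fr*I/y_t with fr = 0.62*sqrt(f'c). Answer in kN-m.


fr = 0.62 * sqrt(40) = 0.62 * 6.3246 = 3.9212 MPa
I = 369 * 529^3 / 12 = 4552103586.75 mm^4
y_t = 264.5 mm
M_cr = fr * I / y_t = 3.9212 * 4552103586.75 / 264.5 N-mm
= 67.4851 kN-m

67.4851 kN-m


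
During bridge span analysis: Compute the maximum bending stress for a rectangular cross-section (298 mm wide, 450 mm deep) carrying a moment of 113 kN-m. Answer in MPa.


I = b * h^3 / 12 = 298 * 450^3 / 12 = 2262937500.0 mm^4
y = h / 2 = 450 / 2 = 225.0 mm
M = 113 kN-m = 113000000.0 N-mm
sigma = M * y / I = 113000000.0 * 225.0 / 2262937500.0
= 11.24 MPa

11.24 MPa


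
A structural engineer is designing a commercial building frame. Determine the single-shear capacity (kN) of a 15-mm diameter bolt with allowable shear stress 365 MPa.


A = pi * d^2 / 4 = pi * 15^2 / 4 = 176.7146 mm^2
V = f_v * A / 1000 = 365 * 176.7146 / 1000
= 64.5008 kN

64.5008 kN


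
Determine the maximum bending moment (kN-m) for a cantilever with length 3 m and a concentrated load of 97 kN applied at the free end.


For a cantilever with a point load at the free end:
M_max = P * L = 97 * 3 = 291 kN-m

291 kN-m


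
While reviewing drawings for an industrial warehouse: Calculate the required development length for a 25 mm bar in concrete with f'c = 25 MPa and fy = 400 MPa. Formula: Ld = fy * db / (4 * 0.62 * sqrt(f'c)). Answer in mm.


Ld = (fy * db) / (4 * 0.62 * sqrt(f'c))
= (400 * 25) / (4 * 0.62 * sqrt(25))
= 10000 / 12.4
= 806.45 mm

806.45 mm


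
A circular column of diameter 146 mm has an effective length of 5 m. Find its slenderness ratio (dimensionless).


Radius of gyration r = d / 4 = 146 / 4 = 36.5 mm
L_eff = 5000.0 mm
Slenderness ratio = L / r = 5000.0 / 36.5 = 136.99 (dimensionless)

136.99 (dimensionless)


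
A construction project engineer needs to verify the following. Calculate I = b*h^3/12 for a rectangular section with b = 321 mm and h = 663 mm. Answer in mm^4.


I = b * h^3 / 12
= 321 * 663^3 / 12
= 321 * 291434247 / 12
= 7795866107.25 mm^4

7795866107.25 mm^4


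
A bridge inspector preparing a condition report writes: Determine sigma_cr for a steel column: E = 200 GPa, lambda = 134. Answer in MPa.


sigma_cr = pi^2 * E / lambda^2
= 9.8696 * 200000.0 / 134^2
= 9.8696 * 200000.0 / 17956
= 109.931 MPa

109.931 MPa


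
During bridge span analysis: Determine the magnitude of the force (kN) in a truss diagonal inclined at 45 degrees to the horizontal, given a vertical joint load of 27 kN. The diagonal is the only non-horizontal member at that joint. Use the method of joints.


At the joint, only the diagonal has a vertical component, so vertical equilibrium gives:
F * sin(45) = 27
F = 27 / sin(45)
= 27 / 0.707107
= 38.18 kN

38.18 kN


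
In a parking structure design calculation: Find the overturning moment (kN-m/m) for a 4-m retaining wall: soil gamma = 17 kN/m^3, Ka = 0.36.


Pa = 0.5 * Ka * gamma * H^2
= 0.5 * 0.36 * 17 * 4^2
= 48.96 kN/m
Arm = H / 3 = 4 / 3 = 1.3333 m
Mo = Pa * arm = Pa * H / 3 = 48.96 * 4 / 3 = 65.28 kN-m/m

65.28 kN-m/m


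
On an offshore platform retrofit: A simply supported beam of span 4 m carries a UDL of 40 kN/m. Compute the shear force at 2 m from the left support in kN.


R_A = w * L / 2 = 40 * 4 / 2 = 80.0 kN
V(x) = R_A - w * x = 80.0 - 40 * 2
= 0.0 kN

0.0 kN


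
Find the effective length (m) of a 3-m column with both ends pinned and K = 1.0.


L_eff = K * L
= 1.0 * 3
= 3.0 m

3.0 m


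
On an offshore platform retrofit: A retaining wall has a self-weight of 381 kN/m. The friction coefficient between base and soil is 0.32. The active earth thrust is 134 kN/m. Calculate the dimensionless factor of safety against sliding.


Resisting force = mu * W = 0.32 * 381 = 121.92 kN/m
FOS = Resisting / Driving = 121.92 / 134
= 0.9099 (dimensionless)

0.9099 (dimensionless)


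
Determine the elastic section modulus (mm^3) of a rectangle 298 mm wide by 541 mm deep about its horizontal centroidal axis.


S = b * h^2 / 6
= 298 * 541^2 / 6
= 298 * 292681 / 6
= 14536489.67 mm^3

14536489.67 mm^3


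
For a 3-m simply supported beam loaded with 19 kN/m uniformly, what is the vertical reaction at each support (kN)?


Total load = w * L = 19 * 3 = 57 kN
By symmetry, each reaction R = total / 2 = 57 / 2 = 28.5 kN

28.5 kN


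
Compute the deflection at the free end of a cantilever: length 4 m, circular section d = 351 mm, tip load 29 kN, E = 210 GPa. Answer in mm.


I = pi * d^4 / 64 = pi * 351^4 / 64 = 745072208.91 mm^4
L = 4000.0 mm, P = 29000.0 N, E = 210000.0 MPa
delta = P * L^3 / (3 * E * I)
= 29000.0 * 4000.0^3 / (3 * 210000.0 * 745072208.91)
= 3.954 mm

3.954 mm


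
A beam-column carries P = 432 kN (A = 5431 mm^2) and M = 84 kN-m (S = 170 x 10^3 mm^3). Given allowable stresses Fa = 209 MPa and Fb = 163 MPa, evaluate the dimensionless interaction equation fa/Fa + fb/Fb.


f_a = P / A = 432000.0 / 5431 = 79.5434 MPa
f_b = M / S = 84000000.0 / 170000.0 = 494.1176 MPa
Ratio = f_a / Fa + f_b / Fb
= 79.5434 / 209 + 494.1176 / 163
= 3.412 (dimensionless)

3.412 (dimensionless)


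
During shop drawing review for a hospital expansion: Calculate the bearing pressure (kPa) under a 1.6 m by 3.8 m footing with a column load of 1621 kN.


A = 1.6 * 3.8 = 6.08 m^2
q = P / A = 1621 / 6.08
= 266.6118 kPa

266.6118 kPa


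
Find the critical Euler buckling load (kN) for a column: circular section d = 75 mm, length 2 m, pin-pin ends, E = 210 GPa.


I = pi * d^4 / 64 = 1553155.55 mm^4
L = 2000.0 mm
P_cr = pi^2 * E * I / L^2
= 9.8696 * 210000.0 * 1553155.55 / 2000.0^2
= 804774.12 N = 804.7741 kN

804.7741 kN


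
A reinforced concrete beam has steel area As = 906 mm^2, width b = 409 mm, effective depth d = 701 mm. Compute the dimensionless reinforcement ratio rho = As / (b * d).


rho = As / (b * d)
= 906 / (409 * 701)
= 906 / 286709
= 0.00316 (dimensionless)

0.00316 (dimensionless)


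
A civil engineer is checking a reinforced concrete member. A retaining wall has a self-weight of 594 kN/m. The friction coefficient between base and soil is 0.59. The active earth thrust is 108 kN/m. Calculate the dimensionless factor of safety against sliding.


Resisting force = mu * W = 0.59 * 594 = 350.46 kN/m
FOS = Resisting / Driving = 350.46 / 108
= 3.245 (dimensionless)

3.245 (dimensionless)


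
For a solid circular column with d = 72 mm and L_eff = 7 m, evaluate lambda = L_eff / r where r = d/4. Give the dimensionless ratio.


Radius of gyration r = d / 4 = 72 / 4 = 18.0 mm
L_eff = 7000.0 mm
Slenderness ratio = L / r = 7000.0 / 18.0 = 388.89 (dimensionless)

388.89 (dimensionless)


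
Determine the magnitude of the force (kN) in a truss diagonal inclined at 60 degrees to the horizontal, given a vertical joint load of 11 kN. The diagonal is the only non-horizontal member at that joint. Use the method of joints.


At the joint, only the diagonal has a vertical component, so vertical equilibrium gives:
F * sin(60) = 11
F = 11 / sin(60)
= 11 / 0.866025
= 12.7 kN

12.7 kN


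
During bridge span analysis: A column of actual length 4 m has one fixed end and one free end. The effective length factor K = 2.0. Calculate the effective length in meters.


L_eff = K * L
= 2.0 * 4
= 8.0 m

8.0 m


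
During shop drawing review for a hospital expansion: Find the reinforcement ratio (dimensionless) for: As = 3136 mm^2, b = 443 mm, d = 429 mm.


rho = As / (b * d)
= 3136 / (443 * 429)
= 3136 / 190047
= 0.016501 (dimensionless)

0.016501 (dimensionless)


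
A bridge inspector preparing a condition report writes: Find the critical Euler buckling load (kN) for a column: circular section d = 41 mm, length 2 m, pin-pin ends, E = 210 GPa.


I = pi * d^4 / 64 = 138709.22 mm^4
L = 2000.0 mm
P_cr = pi^2 * E * I / L^2
= 9.8696 * 210000.0 * 138709.22 / 2000.0^2
= 71872.77 N = 71.8728 kN

71.8728 kN


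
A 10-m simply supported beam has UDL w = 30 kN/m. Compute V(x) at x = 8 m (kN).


R_A = w * L / 2 = 30 * 10 / 2 = 150.0 kN
V(x) = R_A - w * x = 150.0 - 30 * 8
= -90.0 kN

-90.0 kN


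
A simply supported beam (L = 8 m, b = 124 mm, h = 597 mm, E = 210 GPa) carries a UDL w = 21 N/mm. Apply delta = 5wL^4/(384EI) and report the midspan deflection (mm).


I = 124 * 597^3 / 12 = 2198687121.0 mm^4
L = 8000.0 mm, w = 21 N/mm, E = 210000.0 MPa
delta = 5 * w * L^4 / (384 * E * I)
= 5 * 21 * 8000.0^4 / (384 * 210000.0 * 2198687121.0)
= 2.4257 mm

2.4257 mm


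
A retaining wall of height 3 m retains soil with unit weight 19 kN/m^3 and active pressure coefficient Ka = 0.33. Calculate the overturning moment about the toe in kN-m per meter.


Pa = 0.5 * Ka * gamma * H^2
= 0.5 * 0.33 * 19 * 3^2
= 28.215 kN/m
Arm = H / 3 = 3 / 3 = 1.0 m
Mo = Pa * arm = Pa * H / 3 = 28.215 * 3 / 3 = 28.215 kN-m/m

28.215 kN-m/m


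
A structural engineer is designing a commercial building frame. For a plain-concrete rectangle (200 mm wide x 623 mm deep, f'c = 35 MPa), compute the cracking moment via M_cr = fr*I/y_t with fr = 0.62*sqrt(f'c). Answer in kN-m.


fr = 0.62 * sqrt(35) = 0.62 * 5.9161 = 3.668 MPa
I = 200 * 623^3 / 12 = 4030072783.33 mm^4
y_t = 311.5 mm
M_cr = fr * I / y_t = 3.668 * 4030072783.33 / 311.5 N-mm
= 47.4548 kN-m

47.4548 kN-m


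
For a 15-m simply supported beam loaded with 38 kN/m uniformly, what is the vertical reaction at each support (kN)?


Total load = w * L = 38 * 15 = 570 kN
By symmetry, each reaction R = total / 2 = 570 / 2 = 285.0 kN

285.0 kN


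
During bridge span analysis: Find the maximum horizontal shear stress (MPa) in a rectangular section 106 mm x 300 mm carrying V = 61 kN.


A = b * h = 106 * 300 = 31800 mm^2
V = 61 kN = 61000.0 N
tau_max = 1.5 * V / A = 1.5 * 61000.0 / 31800
= 2.8774 MPa

2.8774 MPa


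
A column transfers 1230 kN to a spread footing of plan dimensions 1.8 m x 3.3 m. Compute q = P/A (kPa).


A = 1.8 * 3.3 = 5.94 m^2
q = P / A = 1230 / 5.94
= 207.0707 kPa

207.0707 kPa


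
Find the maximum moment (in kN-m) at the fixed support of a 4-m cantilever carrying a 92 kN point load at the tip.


For a cantilever with a point load at the free end:
M_max = P * L = 92 * 4 = 368 kN-m

368 kN-m


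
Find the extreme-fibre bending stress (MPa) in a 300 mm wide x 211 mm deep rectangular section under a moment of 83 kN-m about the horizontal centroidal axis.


I = b * h^3 / 12 = 300 * 211^3 / 12 = 234848275.0 mm^4
y = h / 2 = 211 / 2 = 105.5 mm
M = 83 kN-m = 83000000.0 N-mm
sigma = M * y / I = 83000000.0 * 105.5 / 234848275.0
= 37.29 MPa

37.29 MPa


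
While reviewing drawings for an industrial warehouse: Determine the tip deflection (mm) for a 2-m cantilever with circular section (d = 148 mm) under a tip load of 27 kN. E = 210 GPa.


I = pi * d^4 / 64 = pi * 148^4 / 64 = 23551401.72 mm^4
L = 2000.0 mm, P = 27000.0 N, E = 210000.0 MPa
delta = P * L^3 / (3 * E * I)
= 27000.0 * 2000.0^3 / (3 * 210000.0 * 23551401.72)
= 14.5578 mm

14.5578 mm


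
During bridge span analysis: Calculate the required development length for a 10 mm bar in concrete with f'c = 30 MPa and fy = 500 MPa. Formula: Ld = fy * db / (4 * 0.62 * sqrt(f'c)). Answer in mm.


Ld = (fy * db) / (4 * 0.62 * sqrt(f'c))
= (500 * 10) / (4 * 0.62 * sqrt(30))
= 5000 / 13.5835
= 368.09 mm

368.09 mm


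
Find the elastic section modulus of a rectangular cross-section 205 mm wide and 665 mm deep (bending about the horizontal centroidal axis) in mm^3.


S = b * h^2 / 6
= 205 * 665^2 / 6
= 205 * 442225 / 6
= 15109354.17 mm^3

15109354.17 mm^3


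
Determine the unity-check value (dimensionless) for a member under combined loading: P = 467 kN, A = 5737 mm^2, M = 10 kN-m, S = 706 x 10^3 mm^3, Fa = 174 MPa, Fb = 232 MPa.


f_a = P / A = 467000.0 / 5737 = 81.4014 MPa
f_b = M / S = 10000000.0 / 706000.0 = 14.1643 MPa
Ratio = f_a / Fa + f_b / Fb
= 81.4014 / 174 + 14.1643 / 232
= 0.5289 (dimensionless)

0.5289 (dimensionless)


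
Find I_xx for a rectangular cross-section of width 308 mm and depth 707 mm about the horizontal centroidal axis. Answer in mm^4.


I = b * h^3 / 12
= 308 * 707^3 / 12
= 308 * 353393243 / 12
= 9070426570.33 mm^4

9070426570.33 mm^4


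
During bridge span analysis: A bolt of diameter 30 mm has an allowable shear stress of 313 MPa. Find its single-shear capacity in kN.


A = pi * d^2 / 4 = pi * 30^2 / 4 = 706.8583 mm^2
V = f_v * A / 1000 = 313 * 706.8583 / 1000
= 221.2467 kN

221.2467 kN


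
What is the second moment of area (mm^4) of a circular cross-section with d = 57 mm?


r = d / 2 = 57 / 2 = 28.5 mm
I = pi * r^4 / 4 = pi * 28.5^4 / 4
= 518166.49 mm^4

518166.49 mm^4


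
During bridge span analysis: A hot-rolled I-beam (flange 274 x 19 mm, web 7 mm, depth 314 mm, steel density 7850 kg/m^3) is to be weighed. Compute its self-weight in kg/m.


A_flanges = 2 * 274 * 19 = 10412 mm^2
A_web = (314 - 2 * 19) * 7 = 1932 mm^2
A_total = 10412 + 1932 = 12344 mm^2 = 0.012344 m^2
Weight = rho * A = 7850 * 0.012344 = 96.9004 kg/m

96.9004 kg/m


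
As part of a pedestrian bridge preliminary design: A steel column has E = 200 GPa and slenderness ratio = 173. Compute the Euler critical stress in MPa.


sigma_cr = pi^2 * E / lambda^2
= 9.8696 * 200000.0 / 173^2
= 9.8696 * 200000.0 / 29929
= 65.9535 MPa

65.9535 MPa


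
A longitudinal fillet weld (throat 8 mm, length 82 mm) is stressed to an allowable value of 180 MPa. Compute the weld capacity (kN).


Strength = throat * length * allowable stress
= 8 * 82 * 180 N
= 118080 N
= 118.08 kN

118.08 kN


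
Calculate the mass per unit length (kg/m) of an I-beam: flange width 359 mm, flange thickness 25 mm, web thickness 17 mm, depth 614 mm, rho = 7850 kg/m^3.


A_flanges = 2 * 359 * 25 = 17950 mm^2
A_web = (614 - 2 * 25) * 17 = 9588 mm^2
A_total = 17950 + 9588 = 27538 mm^2 = 0.027538 m^2
Weight = rho * A = 7850 * 0.027538 = 216.1733 kg/m

216.1733 kg/m


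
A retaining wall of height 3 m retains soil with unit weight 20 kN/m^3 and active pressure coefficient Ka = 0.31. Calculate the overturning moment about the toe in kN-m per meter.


Pa = 0.5 * Ka * gamma * H^2
= 0.5 * 0.31 * 20 * 3^2
= 27.9 kN/m
Arm = H / 3 = 3 / 3 = 1.0 m
Mo = Pa * arm = Pa * H / 3 = 27.9 * 3 / 3 = 27.9 kN-m/m

27.9 kN-m/m


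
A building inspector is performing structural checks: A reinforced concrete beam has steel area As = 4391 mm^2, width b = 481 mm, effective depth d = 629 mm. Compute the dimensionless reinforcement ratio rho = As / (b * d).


rho = As / (b * d)
= 4391 / (481 * 629)
= 4391 / 302549
= 0.014513 (dimensionless)

0.014513 (dimensionless)


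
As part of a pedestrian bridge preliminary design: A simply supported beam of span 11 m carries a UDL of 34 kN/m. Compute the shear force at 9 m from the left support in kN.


R_A = w * L / 2 = 34 * 11 / 2 = 187.0 kN
V(x) = R_A - w * x = 187.0 - 34 * 9
= -119.0 kN

-119.0 kN


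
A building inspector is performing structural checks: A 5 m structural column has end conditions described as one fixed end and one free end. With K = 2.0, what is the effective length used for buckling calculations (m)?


L_eff = K * L
= 2.0 * 5
= 10.0 m

10.0 m


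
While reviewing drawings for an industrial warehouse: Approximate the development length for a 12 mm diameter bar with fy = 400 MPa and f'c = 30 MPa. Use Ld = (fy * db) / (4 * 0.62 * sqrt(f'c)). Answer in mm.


Ld = (fy * db) / (4 * 0.62 * sqrt(f'c))
= (400 * 12) / (4 * 0.62 * sqrt(30))
= 4800 / 13.5835
= 353.37 mm

353.37 mm


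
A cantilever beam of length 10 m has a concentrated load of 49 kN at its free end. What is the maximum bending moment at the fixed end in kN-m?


For a cantilever with a point load at the free end:
M_max = P * L = 49 * 10 = 490 kN-m

490 kN-m


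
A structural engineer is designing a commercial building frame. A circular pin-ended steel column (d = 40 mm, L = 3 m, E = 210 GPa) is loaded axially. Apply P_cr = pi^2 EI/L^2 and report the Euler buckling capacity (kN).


I = pi * d^4 / 64 = 125663.71 mm^4
L = 3000.0 mm
P_cr = pi^2 * E * I / L^2
= 9.8696 * 210000.0 * 125663.71 / 3000.0^2
= 28939.19 N = 28.9392 kN

28.9392 kN


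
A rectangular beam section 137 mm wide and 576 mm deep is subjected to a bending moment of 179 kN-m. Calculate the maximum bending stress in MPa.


I = b * h^3 / 12 = 137 * 576^3 / 12 = 2181758976.0 mm^4
y = h / 2 = 576 / 2 = 288.0 mm
M = 179 kN-m = 179000000.0 N-mm
sigma = M * y / I = 179000000.0 * 288.0 / 2181758976.0
= 23.63 MPa

23.63 MPa


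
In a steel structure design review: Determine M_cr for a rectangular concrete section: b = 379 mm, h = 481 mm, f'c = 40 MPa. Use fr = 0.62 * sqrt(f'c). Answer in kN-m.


fr = 0.62 * sqrt(40) = 0.62 * 6.3246 = 3.9212 MPa
I = 379 * 481^3 / 12 = 3514739911.58 mm^4
y_t = 240.5 mm
M_cr = fr * I / y_t = 3.9212 * 3514739911.58 / 240.5 N-mm
= 57.306 kN-m

57.306 kN-m


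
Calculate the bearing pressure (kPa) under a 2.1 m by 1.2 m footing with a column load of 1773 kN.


A = 2.1 * 1.2 = 2.52 m^2
q = P / A = 1773 / 2.52
= 703.5714 kPa

703.5714 kPa


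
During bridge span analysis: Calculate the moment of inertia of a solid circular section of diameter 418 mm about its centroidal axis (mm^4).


r = d / 2 = 418 / 2 = 209.0 mm
I = pi * r^4 / 4 = pi * 209.0^4 / 4
= 1498563070.0 mm^4

1498563070.0 mm^4


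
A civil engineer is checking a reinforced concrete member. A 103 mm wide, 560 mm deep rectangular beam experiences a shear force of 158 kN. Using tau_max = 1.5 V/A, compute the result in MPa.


A = b * h = 103 * 560 = 57680 mm^2
V = 158 kN = 158000.0 N
tau_max = 1.5 * V / A = 1.5 * 158000.0 / 57680
= 4.1089 MPa

4.1089 MPa


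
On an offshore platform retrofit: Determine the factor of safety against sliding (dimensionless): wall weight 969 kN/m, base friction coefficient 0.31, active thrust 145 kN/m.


Resisting force = mu * W = 0.31 * 969 = 300.39 kN/m
FOS = Resisting / Driving = 300.39 / 145
= 2.0717 (dimensionless)

2.0717 (dimensionless)


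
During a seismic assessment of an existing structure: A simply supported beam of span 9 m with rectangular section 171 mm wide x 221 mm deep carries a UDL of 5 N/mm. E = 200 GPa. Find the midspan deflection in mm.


I = 171 * 221^3 / 12 = 153812519.25 mm^4
L = 9000.0 mm, w = 5 N/mm, E = 200000.0 MPa
delta = 5 * w * L^4 / (384 * E * I)
= 5 * 5 * 9000.0^4 / (384 * 200000.0 * 153812519.25)
= 13.8854 mm

13.8854 mm


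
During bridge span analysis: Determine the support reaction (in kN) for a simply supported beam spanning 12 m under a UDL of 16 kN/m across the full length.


Total load = w * L = 16 * 12 = 192 kN
By symmetry, each reaction R = total / 2 = 192 / 2 = 96.0 kN

96.0 kN


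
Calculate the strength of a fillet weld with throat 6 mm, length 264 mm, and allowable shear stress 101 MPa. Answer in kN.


Strength = throat * length * allowable stress
= 6 * 264 * 101 N
= 159984 N
= 159.98 kN

159.98 kN


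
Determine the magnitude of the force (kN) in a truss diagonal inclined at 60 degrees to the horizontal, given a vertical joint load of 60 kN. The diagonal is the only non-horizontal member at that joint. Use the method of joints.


At the joint, only the diagonal has a vertical component, so vertical equilibrium gives:
F * sin(60) = 60
F = 60 / sin(60)
= 60 / 0.866025
= 69.28 kN

69.28 kN


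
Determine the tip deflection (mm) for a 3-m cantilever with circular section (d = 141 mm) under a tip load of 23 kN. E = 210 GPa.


I = pi * d^4 / 64 = pi * 141^4 / 64 = 19401993.26 mm^4
L = 3000.0 mm, P = 23000.0 N, E = 210000.0 MPa
delta = P * L^3 / (3 * E * I)
= 23000.0 * 3000.0^3 / (3 * 210000.0 * 19401993.26)
= 50.8048 mm

50.8048 mm


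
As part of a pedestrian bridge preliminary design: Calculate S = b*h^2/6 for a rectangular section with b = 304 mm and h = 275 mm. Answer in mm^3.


S = b * h^2 / 6
= 304 * 275^2 / 6
= 304 * 75625 / 6
= 3831666.67 mm^3

3831666.67 mm^3


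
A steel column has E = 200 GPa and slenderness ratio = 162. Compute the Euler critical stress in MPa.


sigma_cr = pi^2 * E / lambda^2
= 9.8696 * 200000.0 / 162^2
= 9.8696 * 200000.0 / 26244
= 75.2142 MPa

75.2142 MPa


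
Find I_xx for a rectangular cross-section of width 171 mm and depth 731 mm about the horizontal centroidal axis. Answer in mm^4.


I = b * h^3 / 12
= 171 * 731^3 / 12
= 171 * 390617891 / 12
= 5566304946.75 mm^4

5566304946.75 mm^4


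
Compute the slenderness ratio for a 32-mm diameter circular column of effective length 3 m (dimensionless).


Radius of gyration r = d / 4 = 32 / 4 = 8.0 mm
L_eff = 3000.0 mm
Slenderness ratio = L / r = 3000.0 / 8.0 = 375.0 (dimensionless)

375.0 (dimensionless)


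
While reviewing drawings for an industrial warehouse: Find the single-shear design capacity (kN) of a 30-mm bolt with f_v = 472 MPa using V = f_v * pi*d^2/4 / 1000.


A = pi * d^2 / 4 = pi * 30^2 / 4 = 706.8583 mm^2
V = f_v * A / 1000 = 472 * 706.8583 / 1000
= 333.6371 kN

333.6371 kN


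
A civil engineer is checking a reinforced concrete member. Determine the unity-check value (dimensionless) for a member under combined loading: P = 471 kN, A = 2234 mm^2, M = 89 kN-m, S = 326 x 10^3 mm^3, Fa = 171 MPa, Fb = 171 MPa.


f_a = P / A = 471000.0 / 2234 = 210.8326 MPa
f_b = M / S = 89000000.0 / 326000.0 = 273.0061 MPa
Ratio = f_a / Fa + f_b / Fb
= 210.8326 / 171 + 273.0061 / 171
= 2.8295 (dimensionless)

2.8295 (dimensionless)


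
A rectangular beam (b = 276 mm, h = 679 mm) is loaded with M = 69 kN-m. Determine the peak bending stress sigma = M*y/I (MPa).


I = b * h^3 / 12 = 276 * 679^3 / 12 = 7200077297.0 mm^4
y = h / 2 = 679 / 2 = 339.5 mm
M = 69 kN-m = 69000000.0 N-mm
sigma = M * y / I = 69000000.0 * 339.5 / 7200077297.0
= 3.25 MPa

3.25 MPa


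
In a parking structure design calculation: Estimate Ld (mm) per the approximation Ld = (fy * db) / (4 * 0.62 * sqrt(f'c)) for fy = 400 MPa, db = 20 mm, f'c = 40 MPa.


Ld = (fy * db) / (4 * 0.62 * sqrt(f'c))
= (400 * 20) / (4 * 0.62 * sqrt(40))
= 8000 / 15.6849
= 510.04 mm

510.04 mm


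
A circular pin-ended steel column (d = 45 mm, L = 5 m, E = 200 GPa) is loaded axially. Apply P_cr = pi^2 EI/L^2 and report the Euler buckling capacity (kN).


I = pi * d^4 / 64 = 201288.96 mm^4
L = 5000.0 mm
P_cr = pi^2 * E * I / L^2
= 9.8696 * 200000.0 * 201288.96 / 5000.0^2
= 15893.14 N = 15.8931 kN

15.8931 kN


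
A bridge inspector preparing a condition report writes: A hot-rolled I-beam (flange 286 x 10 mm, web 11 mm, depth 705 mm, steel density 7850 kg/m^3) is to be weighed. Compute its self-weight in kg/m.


A_flanges = 2 * 286 * 10 = 5720 mm^2
A_web = (705 - 2 * 10) * 11 = 7535 mm^2
A_total = 5720 + 7535 = 13255 mm^2 = 0.013255 m^2
Weight = rho * A = 7850 * 0.013255 = 104.0517 kg/m

104.0517 kg/m
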